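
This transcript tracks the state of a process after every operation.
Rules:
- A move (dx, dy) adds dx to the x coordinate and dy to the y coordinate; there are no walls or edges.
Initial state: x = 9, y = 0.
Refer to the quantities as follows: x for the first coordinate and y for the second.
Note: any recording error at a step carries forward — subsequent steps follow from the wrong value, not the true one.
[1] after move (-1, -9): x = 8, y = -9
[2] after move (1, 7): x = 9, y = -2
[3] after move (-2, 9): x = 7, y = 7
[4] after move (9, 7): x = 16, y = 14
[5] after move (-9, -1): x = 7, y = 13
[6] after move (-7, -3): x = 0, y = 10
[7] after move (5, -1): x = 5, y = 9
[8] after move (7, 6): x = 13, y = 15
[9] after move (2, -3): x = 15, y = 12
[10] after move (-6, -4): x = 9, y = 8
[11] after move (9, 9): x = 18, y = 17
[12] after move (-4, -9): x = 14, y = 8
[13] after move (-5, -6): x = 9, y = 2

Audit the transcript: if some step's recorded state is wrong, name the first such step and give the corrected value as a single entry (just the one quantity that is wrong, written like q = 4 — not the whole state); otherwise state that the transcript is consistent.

Step 1: x = 9 + (-1) = 8, y = 0 + (-9) = -9 — checks out.
Step 2: x = 8 + (1) = 9, y = -9 + (7) = -2 — checks out.
Step 3: x = 9 + (-2) = 7, y = -2 + (9) = 7 — in agreement.
Step 4: x = 7 + (9) = 16, y = 7 + (7) = 14 — no discrepancy.
Step 5: x = 16 + (-9) = 7, y = 14 + (-1) = 13 — in agreement.
Step 6: x = 7 + (-7) = 0, y = 13 + (-3) = 10 — consistent with the transcript.
Step 7: x = 0 + (5) = 5, y = 10 + (-1) = 9 — confirmed correct.
Step 8: x = 5 + (7) = 12, y = 9 + (6) = 15 — the recorded entry deviates here.
Step 8 is the first one off; corrected, x = 12.

step 8, x = 12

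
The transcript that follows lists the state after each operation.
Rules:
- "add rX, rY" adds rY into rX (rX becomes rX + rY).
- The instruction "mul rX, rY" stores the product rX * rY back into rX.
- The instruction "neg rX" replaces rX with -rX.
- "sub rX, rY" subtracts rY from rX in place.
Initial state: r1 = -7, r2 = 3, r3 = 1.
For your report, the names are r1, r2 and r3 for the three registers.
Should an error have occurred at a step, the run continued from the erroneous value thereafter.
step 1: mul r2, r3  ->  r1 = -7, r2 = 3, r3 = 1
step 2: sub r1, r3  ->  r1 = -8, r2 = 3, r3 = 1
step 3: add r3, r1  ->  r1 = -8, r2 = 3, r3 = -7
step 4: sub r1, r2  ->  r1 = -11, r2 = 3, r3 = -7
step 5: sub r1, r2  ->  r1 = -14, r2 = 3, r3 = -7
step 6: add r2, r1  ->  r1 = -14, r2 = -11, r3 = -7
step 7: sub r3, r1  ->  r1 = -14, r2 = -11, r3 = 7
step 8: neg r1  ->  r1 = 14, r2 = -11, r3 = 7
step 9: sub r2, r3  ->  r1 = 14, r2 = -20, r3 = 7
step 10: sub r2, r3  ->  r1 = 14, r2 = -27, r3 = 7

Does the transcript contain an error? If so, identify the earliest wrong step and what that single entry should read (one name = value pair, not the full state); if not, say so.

step 9, r2 = -18

Recomputing the run from the initial state:
step 1: r1 = -7, r2 = 3, r3 = 1
step 2: r1 = -8, r2 = 3, r3 = 1
step 3: r1 = -8, r2 = 3, r3 = -7
step 4: r1 = -11, r2 = 3, r3 = -7
step 5: r1 = -14, r2 = 3, r3 = -7
step 6: r1 = -14, r2 = -11, r3 = -7
step 7: r1 = -14, r2 = -11, r3 = 7
step 8: r1 = 14, r2 = -11, r3 = 7
step 9: r1 = 14, r2 = -18, r3 = 7
step 10: r1 = 14, r2 = -25, r3 = 7
The first disagreement with the transcript is at step 9, where the value should be r2 = -18.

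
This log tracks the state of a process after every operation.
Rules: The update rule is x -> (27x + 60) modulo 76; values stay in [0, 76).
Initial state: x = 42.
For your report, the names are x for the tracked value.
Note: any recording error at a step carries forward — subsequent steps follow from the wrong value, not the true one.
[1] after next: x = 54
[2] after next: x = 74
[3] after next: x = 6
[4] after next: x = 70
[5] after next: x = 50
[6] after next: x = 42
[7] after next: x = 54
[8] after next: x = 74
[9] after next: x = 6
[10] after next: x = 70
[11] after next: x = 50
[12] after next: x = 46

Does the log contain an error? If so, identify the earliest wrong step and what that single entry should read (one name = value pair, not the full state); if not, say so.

step 12, x = 42

Recomputing the run from the initial state:
step 1: x = 54
step 2: x = 74
step 3: x = 6
step 4: x = 70
step 5: x = 50
step 6: x = 42
step 7: x = 54
step 8: x = 74
step 9: x = 6
step 10: x = 70
step 11: x = 50
step 12: x = 42
The first disagreement with the log is at step 12, where the value should be x = 42.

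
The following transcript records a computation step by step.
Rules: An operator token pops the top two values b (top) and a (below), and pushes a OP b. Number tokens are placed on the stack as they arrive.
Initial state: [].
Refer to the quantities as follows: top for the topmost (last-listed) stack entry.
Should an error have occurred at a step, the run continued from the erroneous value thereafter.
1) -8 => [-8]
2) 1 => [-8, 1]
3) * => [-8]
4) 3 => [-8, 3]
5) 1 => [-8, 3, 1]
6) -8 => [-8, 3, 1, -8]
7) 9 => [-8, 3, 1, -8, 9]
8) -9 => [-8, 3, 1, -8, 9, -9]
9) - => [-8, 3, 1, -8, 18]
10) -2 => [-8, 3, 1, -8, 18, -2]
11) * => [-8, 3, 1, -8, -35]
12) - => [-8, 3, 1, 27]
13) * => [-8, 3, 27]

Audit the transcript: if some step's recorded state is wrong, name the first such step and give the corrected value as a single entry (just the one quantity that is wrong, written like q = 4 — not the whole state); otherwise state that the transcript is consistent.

step 11, top = -36

Recomputing the run from the initial state:
step 1: [-8]
step 2: [-8, 1]
step 3: [-8]
step 4: [-8, 3]
step 5: [-8, 3, 1]
step 6: [-8, 3, 1, -8]
step 7: [-8, 3, 1, -8, 9]
step 8: [-8, 3, 1, -8, 9, -9]
step 9: [-8, 3, 1, -8, 18]
step 10: [-8, 3, 1, -8, 18, -2]
step 11: [-8, 3, 1, -8, -36]
step 12: [-8, 3, 1, 28]
step 13: [-8, 3, 28]
The first disagreement with the transcript is at step 11, where the value should be top = -36.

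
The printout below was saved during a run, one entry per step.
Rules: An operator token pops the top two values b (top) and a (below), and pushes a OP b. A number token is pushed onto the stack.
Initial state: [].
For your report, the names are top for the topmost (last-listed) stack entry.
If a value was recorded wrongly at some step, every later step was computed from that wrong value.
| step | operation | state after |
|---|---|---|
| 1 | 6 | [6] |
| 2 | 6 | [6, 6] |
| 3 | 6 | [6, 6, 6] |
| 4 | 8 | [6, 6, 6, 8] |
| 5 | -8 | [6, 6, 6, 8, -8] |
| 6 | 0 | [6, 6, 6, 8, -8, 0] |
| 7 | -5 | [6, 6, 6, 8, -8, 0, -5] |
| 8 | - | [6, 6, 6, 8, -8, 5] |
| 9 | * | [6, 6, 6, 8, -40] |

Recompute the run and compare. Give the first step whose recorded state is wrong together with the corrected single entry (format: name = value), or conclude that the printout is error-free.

Step 1: push 6: top = 6 — no discrepancy.
Step 2: push 6: top = 6 — in agreement.
Step 3: push 6: top = 6 — verified.
Step 4: push 8: top = 8 — same as recorded.
Step 5: push -8: top = -8 — checks out.
Step 6: push 0: top = 0 — matches.
Step 7: push -5: top = -5 — in agreement.
Step 8: 0 - -5 = 5 — consistent with the printout.
Step 9: -8 * 5 = -40 — no discrepancy.
All entries verified; no error found.

no error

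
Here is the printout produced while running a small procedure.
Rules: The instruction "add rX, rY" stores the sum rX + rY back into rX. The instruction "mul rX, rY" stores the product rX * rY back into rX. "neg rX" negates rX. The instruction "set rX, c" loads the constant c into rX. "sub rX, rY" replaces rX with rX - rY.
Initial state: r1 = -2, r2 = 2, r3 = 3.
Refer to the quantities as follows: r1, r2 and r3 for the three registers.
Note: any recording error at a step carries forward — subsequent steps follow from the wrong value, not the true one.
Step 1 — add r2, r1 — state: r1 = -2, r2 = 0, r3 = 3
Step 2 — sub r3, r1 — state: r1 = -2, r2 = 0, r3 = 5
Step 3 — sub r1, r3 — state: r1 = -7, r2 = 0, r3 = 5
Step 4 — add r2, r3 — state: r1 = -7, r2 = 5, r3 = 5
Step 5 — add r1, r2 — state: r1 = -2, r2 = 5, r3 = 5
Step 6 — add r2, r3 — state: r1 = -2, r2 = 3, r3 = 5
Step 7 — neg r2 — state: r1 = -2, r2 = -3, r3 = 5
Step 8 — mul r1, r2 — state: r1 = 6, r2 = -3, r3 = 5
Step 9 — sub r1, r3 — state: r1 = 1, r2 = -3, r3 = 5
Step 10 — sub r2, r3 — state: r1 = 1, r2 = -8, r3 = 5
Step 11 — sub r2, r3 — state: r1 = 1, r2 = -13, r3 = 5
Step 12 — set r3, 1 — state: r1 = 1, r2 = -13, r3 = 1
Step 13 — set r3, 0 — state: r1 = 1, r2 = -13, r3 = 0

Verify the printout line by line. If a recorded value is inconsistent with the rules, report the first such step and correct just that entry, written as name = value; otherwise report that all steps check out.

1. r2 = 2 + -2 = 0 (confirmed correct)
2. r3 = 3 - -2 = 5 (matches)
3. r1 = -2 - 5 = -7 (consistent with the printout)
4. r2 = 0 + 5 = 5 (in agreement)
5. r1 = -7 + 5 = -2 (confirmed correct)
6. r2 = 5 + 5 = 10 (this is not what the printout shows)
Step 6 is the first one off; corrected, r2 = 10.

step 6, r2 = 10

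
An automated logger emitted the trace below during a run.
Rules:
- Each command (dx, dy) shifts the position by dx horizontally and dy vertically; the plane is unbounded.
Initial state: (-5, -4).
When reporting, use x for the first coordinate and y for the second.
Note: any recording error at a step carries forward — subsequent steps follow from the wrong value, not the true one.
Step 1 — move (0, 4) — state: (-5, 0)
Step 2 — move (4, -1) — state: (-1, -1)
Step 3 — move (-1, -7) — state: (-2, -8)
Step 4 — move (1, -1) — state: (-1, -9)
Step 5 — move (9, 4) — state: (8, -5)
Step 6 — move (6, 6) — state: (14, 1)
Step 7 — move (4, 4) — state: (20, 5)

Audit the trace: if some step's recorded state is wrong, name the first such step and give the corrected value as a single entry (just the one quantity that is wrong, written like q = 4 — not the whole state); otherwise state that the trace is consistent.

step 1: x = -5 + (0) = -5, y = -4 + (4) = 0 -> exactly as logged
step 2: x = -5 + (4) = -1, y = 0 + (-1) = -1 -> no discrepancy
step 3: x = -1 + (-1) = -2, y = -1 + (-7) = -8 -> exactly as logged
step 4: x = -2 + (1) = -1, y = -8 + (-1) = -9 -> agrees with the trace
step 5: x = -1 + (9) = 8, y = -9 + (4) = -5 -> checks out
step 6: x = 8 + (6) = 14, y = -5 + (6) = 1 -> no discrepancy
step 7: x = 14 + (4) = 18, y = 1 + (4) = 5 -> the trace disagrees here
Conclusion: step 7 carries the first error; the entry should be x = 18.

step 7, x = 18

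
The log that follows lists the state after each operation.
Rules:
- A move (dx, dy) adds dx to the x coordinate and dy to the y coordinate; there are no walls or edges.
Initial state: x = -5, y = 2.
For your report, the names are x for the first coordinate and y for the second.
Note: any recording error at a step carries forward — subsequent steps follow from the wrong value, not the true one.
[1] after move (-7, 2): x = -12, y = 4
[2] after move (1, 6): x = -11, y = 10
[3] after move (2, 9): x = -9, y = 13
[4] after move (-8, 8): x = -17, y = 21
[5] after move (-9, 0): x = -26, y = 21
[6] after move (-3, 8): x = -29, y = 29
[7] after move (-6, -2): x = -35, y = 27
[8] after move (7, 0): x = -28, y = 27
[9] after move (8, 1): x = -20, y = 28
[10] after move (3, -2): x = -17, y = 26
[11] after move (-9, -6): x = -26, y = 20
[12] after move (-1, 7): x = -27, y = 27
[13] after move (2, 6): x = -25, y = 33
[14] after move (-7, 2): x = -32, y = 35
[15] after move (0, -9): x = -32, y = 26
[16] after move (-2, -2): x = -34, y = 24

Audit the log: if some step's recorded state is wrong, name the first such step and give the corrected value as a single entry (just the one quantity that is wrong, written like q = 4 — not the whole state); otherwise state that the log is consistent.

Recomputing the run from the initial state:
step 1: x = -12, y = 4
step 2: x = -11, y = 10
step 3: x = -9, y = 19
step 4: x = -17, y = 27
step 5: x = -26, y = 27
step 6: x = -29, y = 35
step 7: x = -35, y = 33
step 8: x = -28, y = 33
step 9: x = -20, y = 34
step 10: x = -17, y = 32
step 11: x = -26, y = 26
step 12: x = -27, y = 33
step 13: x = -25, y = 39
step 14: x = -32, y = 41
step 15: x = -32, y = 32
step 16: x = -34, y = 30
The first disagreement with the log is at step 3, where the value should be y = 19.

step 3, y = 19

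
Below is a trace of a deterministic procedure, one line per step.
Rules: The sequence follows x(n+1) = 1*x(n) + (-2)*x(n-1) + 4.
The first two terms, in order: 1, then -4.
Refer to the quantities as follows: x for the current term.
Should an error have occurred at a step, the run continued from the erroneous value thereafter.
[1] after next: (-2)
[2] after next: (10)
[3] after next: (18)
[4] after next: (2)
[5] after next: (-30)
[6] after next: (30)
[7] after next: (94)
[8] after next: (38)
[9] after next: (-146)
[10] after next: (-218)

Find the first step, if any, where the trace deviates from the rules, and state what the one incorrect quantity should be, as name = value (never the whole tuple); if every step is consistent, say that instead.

step 6, x = -30

step 1: x = 1*(-4) + (-2)*(1) + (4) = -2 -> checks out
step 2: x = 1*(-2) + (-2)*(-4) + (4) = 10 -> no discrepancy
step 3: x = 1*(10) + (-2)*(-2) + (4) = 18 -> consistent with the trace
step 4: x = 1*(18) + (-2)*(10) + (4) = 2 -> in agreement
step 5: x = 1*(2) + (-2)*(18) + (4) = -30 -> matches
step 6: x = 1*(-30) + (-2)*(2) + (4) = -30 -> the trace disagrees here
First incorrect step: 6; the correct value is x = -30.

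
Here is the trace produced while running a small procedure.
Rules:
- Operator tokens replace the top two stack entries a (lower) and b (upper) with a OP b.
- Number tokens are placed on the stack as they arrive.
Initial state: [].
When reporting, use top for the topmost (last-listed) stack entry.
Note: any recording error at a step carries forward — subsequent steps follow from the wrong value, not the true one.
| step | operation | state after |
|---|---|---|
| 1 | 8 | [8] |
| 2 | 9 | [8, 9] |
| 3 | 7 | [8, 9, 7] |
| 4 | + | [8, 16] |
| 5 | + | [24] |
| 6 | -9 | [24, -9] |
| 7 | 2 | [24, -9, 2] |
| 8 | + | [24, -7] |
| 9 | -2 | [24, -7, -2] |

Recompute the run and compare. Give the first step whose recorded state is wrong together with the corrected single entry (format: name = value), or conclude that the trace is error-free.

Recomputing the run from the initial state:
step 1: [8]
step 2: [8, 9]
step 3: [8, 9, 7]
step 4: [8, 16]
step 5: [24]
step 6: [24, -9]
step 7: [24, -9, 2]
step 8: [24, -7]
step 9: [24, -7, -2]
This matches the trace at every step.

no error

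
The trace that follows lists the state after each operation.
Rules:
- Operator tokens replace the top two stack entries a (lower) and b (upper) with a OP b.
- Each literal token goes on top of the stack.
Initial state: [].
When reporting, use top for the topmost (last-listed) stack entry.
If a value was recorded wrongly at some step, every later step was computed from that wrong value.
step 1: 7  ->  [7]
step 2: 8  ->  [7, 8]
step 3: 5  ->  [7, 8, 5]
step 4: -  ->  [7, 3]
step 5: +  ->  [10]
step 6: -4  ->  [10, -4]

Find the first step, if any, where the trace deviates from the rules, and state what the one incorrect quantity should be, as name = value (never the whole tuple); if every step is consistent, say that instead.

no error

1. push 7: top = 7 (consistent with the trace)
2. push 8: top = 8 (no discrepancy)
3. push 5: top = 5 (checks out)
4. 8 - 5 = 3 (checks out)
5. 7 + 3 = 10 (in agreement)
6. push -4: top = -4 (exactly as logged)
Every step is consistent.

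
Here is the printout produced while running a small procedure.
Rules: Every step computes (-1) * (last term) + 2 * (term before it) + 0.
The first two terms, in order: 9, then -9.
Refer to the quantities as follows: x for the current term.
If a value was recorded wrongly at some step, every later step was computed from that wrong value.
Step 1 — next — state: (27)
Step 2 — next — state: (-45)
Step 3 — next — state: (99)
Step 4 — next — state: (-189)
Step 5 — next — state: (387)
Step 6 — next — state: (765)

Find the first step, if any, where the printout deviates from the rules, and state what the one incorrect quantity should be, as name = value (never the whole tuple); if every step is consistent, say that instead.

step 6, x = -765

Recomputing the run from the initial state:
step 1: x = 27
step 2: x = -45
step 3: x = 99
step 4: x = -189
step 5: x = 387
step 6: x = -765
The first disagreement with the printout is at step 6, where the value should be x = -765.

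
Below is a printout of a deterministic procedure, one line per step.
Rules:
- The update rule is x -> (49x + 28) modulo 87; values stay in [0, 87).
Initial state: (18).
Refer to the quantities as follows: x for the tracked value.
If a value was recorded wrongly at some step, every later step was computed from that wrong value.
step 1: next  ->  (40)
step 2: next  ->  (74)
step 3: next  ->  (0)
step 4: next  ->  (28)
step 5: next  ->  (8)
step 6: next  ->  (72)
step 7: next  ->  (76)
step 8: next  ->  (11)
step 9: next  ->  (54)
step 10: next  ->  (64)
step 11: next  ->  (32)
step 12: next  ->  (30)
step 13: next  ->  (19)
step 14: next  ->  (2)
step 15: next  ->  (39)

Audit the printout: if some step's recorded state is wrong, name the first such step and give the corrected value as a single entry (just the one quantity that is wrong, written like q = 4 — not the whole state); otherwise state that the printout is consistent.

Recomputing the run from the initial state:
step 1: x = 40
step 2: x = 74
step 3: x = 0
step 4: x = 28
step 5: x = 8
step 6: x = 72
step 7: x = 76
step 8: x = 11
step 9: x = 45
step 10: x = 58
step 11: x = 86
step 12: x = 66
step 13: x = 43
step 14: x = 47
step 15: x = 69
The first disagreement with the printout is at step 9, where the value should be x = 45.

step 9, x = 45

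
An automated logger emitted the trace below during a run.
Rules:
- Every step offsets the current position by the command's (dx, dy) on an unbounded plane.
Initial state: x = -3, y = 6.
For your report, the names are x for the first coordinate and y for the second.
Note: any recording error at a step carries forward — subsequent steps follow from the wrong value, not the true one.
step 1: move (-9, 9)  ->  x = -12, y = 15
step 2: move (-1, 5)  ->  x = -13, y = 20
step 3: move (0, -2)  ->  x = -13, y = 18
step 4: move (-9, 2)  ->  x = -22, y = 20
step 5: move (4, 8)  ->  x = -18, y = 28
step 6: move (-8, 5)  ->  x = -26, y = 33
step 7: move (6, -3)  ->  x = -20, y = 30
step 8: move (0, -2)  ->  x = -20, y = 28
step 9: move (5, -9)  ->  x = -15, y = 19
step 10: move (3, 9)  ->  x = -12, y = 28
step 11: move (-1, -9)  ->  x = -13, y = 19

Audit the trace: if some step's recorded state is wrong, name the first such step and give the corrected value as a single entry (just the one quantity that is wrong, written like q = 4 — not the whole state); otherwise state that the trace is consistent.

no error

Recomputing the run from the initial state:
step 1: x = -12, y = 15
step 2: x = -13, y = 20
step 3: x = -13, y = 18
step 4: x = -22, y = 20
step 5: x = -18, y = 28
step 6: x = -26, y = 33
step 7: x = -20, y = 30
step 8: x = -20, y = 28
step 9: x = -15, y = 19
step 10: x = -12, y = 28
step 11: x = -13, y = 19
This matches the trace at every step.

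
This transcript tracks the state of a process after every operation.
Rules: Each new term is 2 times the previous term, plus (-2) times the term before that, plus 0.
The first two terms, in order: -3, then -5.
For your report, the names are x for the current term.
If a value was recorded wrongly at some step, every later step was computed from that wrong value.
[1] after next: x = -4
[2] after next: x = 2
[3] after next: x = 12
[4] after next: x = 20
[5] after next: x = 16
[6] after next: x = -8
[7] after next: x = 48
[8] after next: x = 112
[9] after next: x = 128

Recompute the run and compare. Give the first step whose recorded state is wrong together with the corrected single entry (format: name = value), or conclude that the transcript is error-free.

Recomputing the run from the initial state:
step 1: x = -4
step 2: x = 2
step 3: x = 12
step 4: x = 20
step 5: x = 16
step 6: x = -8
step 7: x = -48
step 8: x = -80
step 9: x = -64
The first disagreement with the transcript is at step 7, where the value should be x = -48.

step 7, x = -48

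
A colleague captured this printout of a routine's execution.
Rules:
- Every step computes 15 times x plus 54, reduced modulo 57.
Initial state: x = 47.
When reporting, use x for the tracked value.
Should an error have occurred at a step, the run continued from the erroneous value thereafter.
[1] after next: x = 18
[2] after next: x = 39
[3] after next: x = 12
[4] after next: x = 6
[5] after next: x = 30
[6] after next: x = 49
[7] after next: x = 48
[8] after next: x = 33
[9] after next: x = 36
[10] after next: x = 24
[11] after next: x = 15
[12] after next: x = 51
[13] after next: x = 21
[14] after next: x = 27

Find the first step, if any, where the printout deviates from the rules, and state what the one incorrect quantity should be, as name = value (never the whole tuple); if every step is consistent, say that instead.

1. x = (15*47 + 54) mod 57 = 18 (same as recorded)
2. x = (15*18 + 54) mod 57 = 39 (consistent with the printout)
3. x = (15*39 + 54) mod 57 = 12 (no discrepancy)
4. x = (15*12 + 54) mod 57 = 6 (confirmed correct)
5. x = (15*6 + 54) mod 57 = 30 (no discrepancy)
6. x = (15*30 + 54) mod 57 = 48 (a discrepancy with the printout)
The earliest wrong entry is at step 6: it should read x = 48.

step 6, x = 48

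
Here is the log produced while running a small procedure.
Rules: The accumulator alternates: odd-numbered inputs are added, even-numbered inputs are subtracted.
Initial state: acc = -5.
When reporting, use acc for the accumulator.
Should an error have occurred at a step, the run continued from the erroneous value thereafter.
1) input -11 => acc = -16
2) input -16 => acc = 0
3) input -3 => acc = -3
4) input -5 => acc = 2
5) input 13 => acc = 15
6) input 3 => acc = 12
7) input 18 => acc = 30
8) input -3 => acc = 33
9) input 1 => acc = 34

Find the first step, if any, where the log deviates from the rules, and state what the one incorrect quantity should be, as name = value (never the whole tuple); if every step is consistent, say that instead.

no error

Step 1: acc = -5 + -11 = -16 — checks out.
Step 2: acc = -16 - -16 = 0 — matches.
Step 3: acc = 0 + -3 = -3 — in agreement.
Step 4: acc = -3 - -5 = 2 — confirmed correct.
Step 5: acc = 2 + 13 = 15 — same as recorded.
Step 6: acc = 15 - 3 = 12 — verified.
Step 7: acc = 12 + 18 = 30 — no discrepancy.
Step 8: acc = 30 - -3 = 33 — checks out.
Step 9: acc = 33 + 1 = 34 — verified.
All entries verified; no error found.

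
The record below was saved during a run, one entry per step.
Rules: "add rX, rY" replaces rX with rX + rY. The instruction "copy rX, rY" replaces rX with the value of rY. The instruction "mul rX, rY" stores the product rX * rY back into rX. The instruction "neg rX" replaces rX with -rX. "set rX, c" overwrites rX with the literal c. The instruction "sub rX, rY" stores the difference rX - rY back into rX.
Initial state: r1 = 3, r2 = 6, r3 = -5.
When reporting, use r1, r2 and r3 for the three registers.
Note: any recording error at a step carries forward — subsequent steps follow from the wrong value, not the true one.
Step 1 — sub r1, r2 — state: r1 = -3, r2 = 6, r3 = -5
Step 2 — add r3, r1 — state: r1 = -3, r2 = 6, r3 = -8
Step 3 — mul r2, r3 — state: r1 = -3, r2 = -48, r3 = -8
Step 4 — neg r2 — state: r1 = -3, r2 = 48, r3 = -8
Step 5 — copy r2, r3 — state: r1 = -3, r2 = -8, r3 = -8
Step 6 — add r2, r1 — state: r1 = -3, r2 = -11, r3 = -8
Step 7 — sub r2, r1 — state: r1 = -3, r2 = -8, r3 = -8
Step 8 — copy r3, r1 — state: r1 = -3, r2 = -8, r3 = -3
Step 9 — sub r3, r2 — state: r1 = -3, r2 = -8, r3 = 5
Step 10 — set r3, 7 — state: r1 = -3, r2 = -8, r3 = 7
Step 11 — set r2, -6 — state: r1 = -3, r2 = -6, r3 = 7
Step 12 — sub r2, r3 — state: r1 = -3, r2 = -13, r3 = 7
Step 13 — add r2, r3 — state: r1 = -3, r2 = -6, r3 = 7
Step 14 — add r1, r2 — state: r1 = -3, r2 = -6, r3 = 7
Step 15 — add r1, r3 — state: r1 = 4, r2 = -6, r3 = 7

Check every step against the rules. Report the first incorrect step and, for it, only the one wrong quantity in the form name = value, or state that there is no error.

step 14, r1 = -9

Recomputing the run from the initial state:
step 1: r1 = -3, r2 = 6, r3 = -5
step 2: r1 = -3, r2 = 6, r3 = -8
step 3: r1 = -3, r2 = -48, r3 = -8
step 4: r1 = -3, r2 = 48, r3 = -8
step 5: r1 = -3, r2 = -8, r3 = -8
step 6: r1 = -3, r2 = -11, r3 = -8
step 7: r1 = -3, r2 = -8, r3 = -8
step 8: r1 = -3, r2 = -8, r3 = -3
step 9: r1 = -3, r2 = -8, r3 = 5
step 10: r1 = -3, r2 = -8, r3 = 7
step 11: r1 = -3, r2 = -6, r3 = 7
step 12: r1 = -3, r2 = -13, r3 = 7
step 13: r1 = -3, r2 = -6, r3 = 7
step 14: r1 = -9, r2 = -6, r3 = 7
step 15: r1 = -2, r2 = -6, r3 = 7
The first disagreement with the record is at step 14, where the value should be r1 = -9.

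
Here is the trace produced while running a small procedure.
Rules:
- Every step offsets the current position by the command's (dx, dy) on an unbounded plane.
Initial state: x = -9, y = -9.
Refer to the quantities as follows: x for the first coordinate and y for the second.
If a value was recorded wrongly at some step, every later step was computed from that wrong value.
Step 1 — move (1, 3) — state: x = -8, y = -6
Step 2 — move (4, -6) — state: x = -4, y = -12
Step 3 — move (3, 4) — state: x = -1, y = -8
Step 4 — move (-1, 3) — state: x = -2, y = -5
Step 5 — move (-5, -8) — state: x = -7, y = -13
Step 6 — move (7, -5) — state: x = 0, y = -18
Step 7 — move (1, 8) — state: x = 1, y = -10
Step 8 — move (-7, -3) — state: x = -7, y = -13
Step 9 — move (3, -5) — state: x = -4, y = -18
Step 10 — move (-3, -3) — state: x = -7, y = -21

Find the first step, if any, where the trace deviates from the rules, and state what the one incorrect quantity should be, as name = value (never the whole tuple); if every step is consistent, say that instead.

step 8, x = -6

1. x = -9 + (1) = -8, y = -9 + (3) = -6 (same as recorded)
2. x = -8 + (4) = -4, y = -6 + (-6) = -12 (in agreement)
3. x = -4 + (3) = -1, y = -12 + (4) = -8 (confirmed correct)
4. x = -1 + (-1) = -2, y = -8 + (3) = -5 (checks out)
5. x = -2 + (-5) = -7, y = -5 + (-8) = -13 (verified)
6. x = -7 + (7) = 0, y = -13 + (-5) = -18 (verified)
7. x = 0 + (1) = 1, y = -18 + (8) = -10 (no discrepancy)
8. x = 1 + (-7) = -6, y = -10 + (-3) = -13 (the trace has a different value)
Step 8 is the first one off; corrected, x = -6.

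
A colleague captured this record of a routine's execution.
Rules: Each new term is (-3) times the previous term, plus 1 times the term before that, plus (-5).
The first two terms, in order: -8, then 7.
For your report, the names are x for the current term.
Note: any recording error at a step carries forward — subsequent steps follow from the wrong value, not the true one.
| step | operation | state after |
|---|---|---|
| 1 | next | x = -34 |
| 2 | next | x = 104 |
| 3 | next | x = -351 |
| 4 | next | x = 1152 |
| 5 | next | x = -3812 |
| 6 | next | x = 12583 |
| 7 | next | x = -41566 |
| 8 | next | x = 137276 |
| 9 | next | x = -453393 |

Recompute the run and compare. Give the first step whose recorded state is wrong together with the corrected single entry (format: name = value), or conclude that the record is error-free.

step 9, x = -453399

Recomputing the run from the initial state:
step 1: x = -34
step 2: x = 104
step 3: x = -351
step 4: x = 1152
step 5: x = -3812
step 6: x = 12583
step 7: x = -41566
step 8: x = 137276
step 9: x = -453399
The first disagreement with the record is at step 9, where the value should be x = -453399.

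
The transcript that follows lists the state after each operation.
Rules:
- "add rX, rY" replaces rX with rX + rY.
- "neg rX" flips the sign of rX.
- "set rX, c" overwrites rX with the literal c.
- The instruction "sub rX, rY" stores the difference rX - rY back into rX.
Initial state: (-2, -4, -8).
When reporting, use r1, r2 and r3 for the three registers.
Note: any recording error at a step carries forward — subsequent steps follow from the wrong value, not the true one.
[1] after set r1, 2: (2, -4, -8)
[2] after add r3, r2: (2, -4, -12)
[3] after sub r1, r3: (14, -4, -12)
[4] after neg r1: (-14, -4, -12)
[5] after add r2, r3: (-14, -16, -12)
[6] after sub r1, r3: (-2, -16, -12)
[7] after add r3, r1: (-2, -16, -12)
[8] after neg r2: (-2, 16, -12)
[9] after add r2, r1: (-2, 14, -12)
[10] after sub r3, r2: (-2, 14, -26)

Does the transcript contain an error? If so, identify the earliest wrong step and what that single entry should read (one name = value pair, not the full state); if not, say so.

1. r1 = 2 (verified)
2. r3 = -8 + -4 = -12 (same as recorded)
3. r1 = 2 - -12 = 14 (verified)
4. r1 = -(14) = -14 (same as recorded)
5. r2 = -4 + -12 = -16 (no discrepancy)
6. r1 = -14 - -12 = -2 (confirmed correct)
7. r3 = -12 + -2 = -14 (the transcript disagrees here)
The earliest wrong entry is at step 7: it should read r3 = -14.

step 7, r3 = -14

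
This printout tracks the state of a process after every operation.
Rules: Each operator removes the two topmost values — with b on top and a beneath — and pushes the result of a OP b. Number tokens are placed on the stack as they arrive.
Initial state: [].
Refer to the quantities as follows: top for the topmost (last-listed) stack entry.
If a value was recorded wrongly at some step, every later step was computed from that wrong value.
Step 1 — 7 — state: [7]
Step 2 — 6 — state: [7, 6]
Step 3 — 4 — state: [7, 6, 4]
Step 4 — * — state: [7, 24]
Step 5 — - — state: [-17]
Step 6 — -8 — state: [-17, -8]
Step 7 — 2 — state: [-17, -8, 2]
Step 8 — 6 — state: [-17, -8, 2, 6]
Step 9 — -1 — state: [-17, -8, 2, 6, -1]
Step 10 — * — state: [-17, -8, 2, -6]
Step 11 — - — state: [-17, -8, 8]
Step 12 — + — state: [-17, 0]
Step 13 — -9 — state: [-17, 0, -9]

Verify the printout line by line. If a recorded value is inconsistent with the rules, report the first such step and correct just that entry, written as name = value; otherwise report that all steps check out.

no error

1. push 7: top = 7 (agrees with the printout)
2. push 6: top = 6 (same as recorded)
3. push 4: top = 4 (exactly as logged)
4. 6 * 4 = 24 (exactly as logged)
5. 7 - 24 = -17 (no discrepancy)
6. push -8: top = -8 (agrees with the printout)
7. push 2: top = 2 (agrees with the printout)
8. push 6: top = 6 (consistent with the printout)
9. push -1: top = -1 (verified)
10. 6 * -1 = -6 (checks out)
11. 2 - -6 = 8 (checks out)
12. -8 + 8 = 0 (matches)
13. push -9: top = -9 (in agreement)
Each recorded entry agrees with the recomputation.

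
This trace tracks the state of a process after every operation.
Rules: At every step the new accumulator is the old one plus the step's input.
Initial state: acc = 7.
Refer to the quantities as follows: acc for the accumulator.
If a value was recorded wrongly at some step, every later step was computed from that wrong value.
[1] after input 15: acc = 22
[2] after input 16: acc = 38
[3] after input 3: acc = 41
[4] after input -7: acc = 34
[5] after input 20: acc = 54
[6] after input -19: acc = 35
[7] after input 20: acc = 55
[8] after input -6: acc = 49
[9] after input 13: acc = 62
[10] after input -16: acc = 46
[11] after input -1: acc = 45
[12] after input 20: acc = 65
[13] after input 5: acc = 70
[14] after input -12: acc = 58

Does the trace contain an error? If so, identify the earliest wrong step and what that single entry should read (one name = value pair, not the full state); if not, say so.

no error

step 1: acc = 7 + 15 = 22 -> agrees with the trace
step 2: acc = 22 + 16 = 38 -> matches
step 3: acc = 38 + 3 = 41 -> checks out
step 4: acc = 41 + -7 = 34 -> agrees with the trace
step 5: acc = 34 + 20 = 54 -> no discrepancy
step 6: acc = 54 + -19 = 35 -> checks out
step 7: acc = 35 + 20 = 55 -> exactly as logged
step 8: acc = 55 + -6 = 49 -> same as recorded
step 9: acc = 49 + 13 = 62 -> agrees with the trace
step 10: acc = 62 + -16 = 46 -> exactly as logged
step 11: acc = 46 + -1 = 45 -> exactly as logged
step 12: acc = 45 + 20 = 65 -> confirmed correct
step 13: acc = 65 + 5 = 70 -> in agreement
step 14: acc = 70 + -12 = 58 -> matches
The whole run recomputes cleanly — no discrepancies.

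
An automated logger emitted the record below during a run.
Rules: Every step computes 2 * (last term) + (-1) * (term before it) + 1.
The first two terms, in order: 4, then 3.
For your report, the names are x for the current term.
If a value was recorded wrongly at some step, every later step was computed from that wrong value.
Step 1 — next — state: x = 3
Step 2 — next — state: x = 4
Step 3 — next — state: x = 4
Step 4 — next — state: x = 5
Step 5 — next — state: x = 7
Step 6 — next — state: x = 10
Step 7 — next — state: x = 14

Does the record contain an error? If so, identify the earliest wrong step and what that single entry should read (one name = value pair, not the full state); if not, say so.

step 3, x = 6

Recomputing the run from the initial state:
step 1: x = 3
step 2: x = 4
step 3: x = 6
step 4: x = 9
step 5: x = 13
step 6: x = 18
step 7: x = 24
The first disagreement with the record is at step 3, where the value should be x = 6.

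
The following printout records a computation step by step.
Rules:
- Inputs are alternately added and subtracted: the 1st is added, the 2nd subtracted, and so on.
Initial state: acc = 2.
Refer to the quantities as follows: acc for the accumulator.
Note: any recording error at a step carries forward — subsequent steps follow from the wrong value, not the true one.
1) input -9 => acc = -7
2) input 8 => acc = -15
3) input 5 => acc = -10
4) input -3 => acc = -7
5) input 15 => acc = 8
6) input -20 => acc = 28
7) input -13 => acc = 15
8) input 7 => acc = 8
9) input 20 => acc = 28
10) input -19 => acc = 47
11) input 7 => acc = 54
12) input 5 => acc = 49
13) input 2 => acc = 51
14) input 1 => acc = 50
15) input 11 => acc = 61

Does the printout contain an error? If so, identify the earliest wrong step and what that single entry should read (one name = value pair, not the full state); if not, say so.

no error

1. acc = 2 + -9 = -7 (verified)
2. acc = -7 - 8 = -15 (exactly as logged)
3. acc = -15 + 5 = -10 (same as recorded)
4. acc = -10 - -3 = -7 (no discrepancy)
5. acc = -7 + 15 = 8 (agrees with the printout)
6. acc = 8 - -20 = 28 (agrees with the printout)
7. acc = 28 + -13 = 15 (consistent with the printout)
8. acc = 15 - 7 = 8 (no discrepancy)
9. acc = 8 + 20 = 28 (agrees with the printout)
10. acc = 28 - -19 = 47 (same as recorded)
11. acc = 47 + 7 = 54 (agrees with the printout)
12. acc = 54 - 5 = 49 (consistent with the printout)
13. acc = 49 + 2 = 51 (matches)
14. acc = 51 - 1 = 50 (consistent with the printout)
15. acc = 50 + 11 = 61 (same as recorded)
No step deviates from the rules.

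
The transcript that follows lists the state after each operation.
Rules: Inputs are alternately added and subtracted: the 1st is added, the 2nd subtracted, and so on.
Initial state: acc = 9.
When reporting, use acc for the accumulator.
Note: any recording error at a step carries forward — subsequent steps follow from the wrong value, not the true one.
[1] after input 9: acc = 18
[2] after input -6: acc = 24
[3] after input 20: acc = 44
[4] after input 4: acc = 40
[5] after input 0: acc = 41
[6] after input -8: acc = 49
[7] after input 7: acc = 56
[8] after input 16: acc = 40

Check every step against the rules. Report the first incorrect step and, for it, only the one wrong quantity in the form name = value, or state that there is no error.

step 5, acc = 40

Recomputing the run from the initial state:
step 1: acc = 18
step 2: acc = 24
step 3: acc = 44
step 4: acc = 40
step 5: acc = 40
step 6: acc = 48
step 7: acc = 55
step 8: acc = 39
The first disagreement with the transcript is at step 5, where the value should be acc = 40.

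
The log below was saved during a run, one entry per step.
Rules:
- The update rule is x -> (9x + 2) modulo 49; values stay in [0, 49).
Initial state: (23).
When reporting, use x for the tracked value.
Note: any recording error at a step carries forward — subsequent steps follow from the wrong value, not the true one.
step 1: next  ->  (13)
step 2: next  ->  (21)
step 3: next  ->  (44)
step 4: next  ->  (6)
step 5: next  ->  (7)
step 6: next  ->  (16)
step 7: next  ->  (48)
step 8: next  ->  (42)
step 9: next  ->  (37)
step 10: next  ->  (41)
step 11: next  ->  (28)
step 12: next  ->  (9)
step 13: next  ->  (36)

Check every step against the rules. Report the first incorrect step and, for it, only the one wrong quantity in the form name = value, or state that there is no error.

step 13, x = 34

Recomputing the run from the initial state:
step 1: x = 13
step 2: x = 21
step 3: x = 44
step 4: x = 6
step 5: x = 7
step 6: x = 16
step 7: x = 48
step 8: x = 42
step 9: x = 37
step 10: x = 41
step 11: x = 28
step 12: x = 9
step 13: x = 34
The first disagreement with the log is at step 13, where the value should be x = 34.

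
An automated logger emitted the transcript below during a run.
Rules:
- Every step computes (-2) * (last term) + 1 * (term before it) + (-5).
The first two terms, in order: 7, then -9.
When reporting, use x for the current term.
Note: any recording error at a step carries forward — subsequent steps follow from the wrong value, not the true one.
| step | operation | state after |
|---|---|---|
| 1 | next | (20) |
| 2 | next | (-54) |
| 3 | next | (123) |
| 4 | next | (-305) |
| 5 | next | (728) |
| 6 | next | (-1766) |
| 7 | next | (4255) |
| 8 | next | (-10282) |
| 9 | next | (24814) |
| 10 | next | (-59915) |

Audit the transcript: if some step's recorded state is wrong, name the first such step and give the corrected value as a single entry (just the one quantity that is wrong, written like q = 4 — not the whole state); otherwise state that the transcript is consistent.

Recomputing the run from the initial state:
step 1: x = 20
step 2: x = -54
step 3: x = 123
step 4: x = -305
step 5: x = 728
step 6: x = -1766
step 7: x = 4255
step 8: x = -10281
step 9: x = 24812
step 10: x = -59910
The first disagreement with the transcript is at step 8, where the value should be x = -10281.

step 8, x = -10281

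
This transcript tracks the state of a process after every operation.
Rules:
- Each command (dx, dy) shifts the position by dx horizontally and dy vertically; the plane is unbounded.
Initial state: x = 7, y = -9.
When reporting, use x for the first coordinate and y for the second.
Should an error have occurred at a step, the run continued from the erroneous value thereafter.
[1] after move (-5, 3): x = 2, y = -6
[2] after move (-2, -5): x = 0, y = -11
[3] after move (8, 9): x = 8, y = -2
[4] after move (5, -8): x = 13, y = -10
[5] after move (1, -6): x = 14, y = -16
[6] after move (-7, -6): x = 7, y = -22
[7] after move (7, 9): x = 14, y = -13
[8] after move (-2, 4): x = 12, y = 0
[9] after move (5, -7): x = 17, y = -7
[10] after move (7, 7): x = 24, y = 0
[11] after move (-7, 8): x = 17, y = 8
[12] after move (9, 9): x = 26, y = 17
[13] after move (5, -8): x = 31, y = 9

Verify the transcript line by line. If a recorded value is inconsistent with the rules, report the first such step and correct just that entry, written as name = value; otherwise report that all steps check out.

Step 1: x = 7 + (-5) = 2, y = -9 + (3) = -6 — confirmed correct.
Step 2: x = 2 + (-2) = 0, y = -6 + (-5) = -11 — matches.
Step 3: x = 0 + (8) = 8, y = -11 + (9) = -2 — no discrepancy.
Step 4: x = 8 + (5) = 13, y = -2 + (-8) = -10 — matches.
Step 5: x = 13 + (1) = 14, y = -10 + (-6) = -16 — verified.
Step 6: x = 14 + (-7) = 7, y = -16 + (-6) = -22 — confirmed correct.
Step 7: x = 7 + (7) = 14, y = -22 + (9) = -13 — exactly as logged.
Step 8: x = 14 + (-2) = 12, y = -13 + (4) = -9 — not what was recorded.
First incorrect step: 8; the correct value is y = -9.

step 8, y = -9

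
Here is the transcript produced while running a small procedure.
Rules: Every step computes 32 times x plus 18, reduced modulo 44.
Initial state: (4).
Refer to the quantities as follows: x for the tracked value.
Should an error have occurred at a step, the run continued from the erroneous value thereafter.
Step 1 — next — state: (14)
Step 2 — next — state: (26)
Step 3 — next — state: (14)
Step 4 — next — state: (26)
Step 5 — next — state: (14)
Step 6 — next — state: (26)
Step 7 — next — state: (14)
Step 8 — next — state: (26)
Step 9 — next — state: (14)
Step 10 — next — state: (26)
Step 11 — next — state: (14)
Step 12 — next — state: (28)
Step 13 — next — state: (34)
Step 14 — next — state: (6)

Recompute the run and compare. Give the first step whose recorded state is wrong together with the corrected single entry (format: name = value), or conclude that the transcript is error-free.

Recomputing the run from the initial state:
step 1: x = 14
step 2: x = 26
step 3: x = 14
step 4: x = 26
step 5: x = 14
step 6: x = 26
step 7: x = 14
step 8: x = 26
step 9: x = 14
step 10: x = 26
step 11: x = 14
step 12: x = 26
step 13: x = 14
step 14: x = 26
The first disagreement with the transcript is at step 12, where the value should be x = 26.

step 12, x = 26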